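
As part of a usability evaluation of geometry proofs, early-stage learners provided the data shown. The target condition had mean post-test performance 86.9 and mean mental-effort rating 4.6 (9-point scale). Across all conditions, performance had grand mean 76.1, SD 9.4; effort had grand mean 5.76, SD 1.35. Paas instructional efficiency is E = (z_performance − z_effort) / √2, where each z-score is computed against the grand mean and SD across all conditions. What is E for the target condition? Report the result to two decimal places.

1.42

z_performance = (86.9 − 76.1) / 9.4 = 10.8000 / 9.4 = 1.1489.
z_effort = (4.6 − 5.76) / 1.35 = -1.1600 / 1.35 = -0.8593.
z_P − z_E = 1.1489 − (-0.8593) = 2.0082.
E = 2.0082 / √2 = 2.0082 / 1.41421 = 1.4200 ≈ 1.42.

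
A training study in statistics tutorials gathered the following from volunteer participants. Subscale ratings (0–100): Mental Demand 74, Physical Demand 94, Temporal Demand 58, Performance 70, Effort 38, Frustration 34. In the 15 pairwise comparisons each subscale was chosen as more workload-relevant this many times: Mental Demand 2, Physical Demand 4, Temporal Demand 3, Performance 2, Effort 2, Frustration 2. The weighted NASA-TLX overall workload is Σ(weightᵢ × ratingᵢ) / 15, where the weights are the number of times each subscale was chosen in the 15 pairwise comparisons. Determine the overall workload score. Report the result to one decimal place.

The tallies are the weights (they sum to 15).
Weighted sum = 2·74 + 4·94 + 3·58 + 2·70 + 2·38 + 2·34
            = 148 + 376 + 174 + 140 + 76 + 68 = 982.
Overall workload = 982 / 15 = 65.4667 ≈ 65.5.

65.5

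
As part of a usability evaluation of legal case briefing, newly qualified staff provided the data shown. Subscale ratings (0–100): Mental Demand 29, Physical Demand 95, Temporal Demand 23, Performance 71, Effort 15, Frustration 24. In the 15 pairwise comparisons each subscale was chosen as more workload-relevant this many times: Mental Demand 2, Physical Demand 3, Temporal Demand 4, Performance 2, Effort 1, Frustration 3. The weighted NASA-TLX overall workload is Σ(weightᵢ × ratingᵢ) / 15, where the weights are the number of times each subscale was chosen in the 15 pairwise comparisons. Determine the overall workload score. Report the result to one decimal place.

44.3

The tallies are the weights (they sum to 15).
Weighted sum = 2·29 + 3·95 + 4·23 + 2·71 + 1·15 + 3·24
            = 58 + 285 + 92 + 142 + 15 + 72 = 664.
Overall workload = 664 / 15 = 44.2667 ≈ 44.3.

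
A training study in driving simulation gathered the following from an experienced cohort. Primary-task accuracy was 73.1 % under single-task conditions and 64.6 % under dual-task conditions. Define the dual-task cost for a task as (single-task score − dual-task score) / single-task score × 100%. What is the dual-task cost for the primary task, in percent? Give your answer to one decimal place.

Cost = (73.1 − 64.6) / 73.1 × 100%
     = 8.5000 / 73.1 × 100% = 11.6279%.
≈ 11.6%.

11.6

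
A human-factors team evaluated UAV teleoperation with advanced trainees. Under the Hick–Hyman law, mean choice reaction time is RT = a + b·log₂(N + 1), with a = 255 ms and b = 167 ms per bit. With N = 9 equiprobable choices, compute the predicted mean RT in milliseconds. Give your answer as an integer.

810

log₂(9 + 1) = log₂(10) = 3.3219.
RT = 255 + 167 × 3.3219 = 255 + 554.7573 = 809.7573 ms.
≈ 810 ms.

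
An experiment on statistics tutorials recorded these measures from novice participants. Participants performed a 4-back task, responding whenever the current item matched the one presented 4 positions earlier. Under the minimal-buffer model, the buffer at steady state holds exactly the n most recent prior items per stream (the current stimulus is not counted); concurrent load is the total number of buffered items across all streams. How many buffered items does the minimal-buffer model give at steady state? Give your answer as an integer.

4

The buffer holds the 4 most recent prior items.
Steady-state concurrent load = 4 items.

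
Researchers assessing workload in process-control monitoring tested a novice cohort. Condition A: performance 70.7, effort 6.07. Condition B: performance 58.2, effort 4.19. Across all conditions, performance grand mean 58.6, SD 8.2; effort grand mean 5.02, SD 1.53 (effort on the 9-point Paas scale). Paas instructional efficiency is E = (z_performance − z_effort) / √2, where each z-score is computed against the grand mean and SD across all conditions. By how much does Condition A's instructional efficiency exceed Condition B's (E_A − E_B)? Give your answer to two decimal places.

0.21

Condition A: z_P = (70.7 − 58.6)/8.2 = 1.4756; z_E = (6.07 − 5.02)/1.53 = 0.6863; E_A = (1.4756 − 0.6863)/√2 = 0.5581.
Condition B: z_P = (58.2 − 58.6)/8.2 = -0.0488; z_E = (4.19 − 5.02)/1.53 = -0.5425; E_B = (-0.0488 − (-0.5425))/√2 = 0.3491.
E_A − E_B = 0.5581 − 0.3491 = 0.2090 ≈ 0.21.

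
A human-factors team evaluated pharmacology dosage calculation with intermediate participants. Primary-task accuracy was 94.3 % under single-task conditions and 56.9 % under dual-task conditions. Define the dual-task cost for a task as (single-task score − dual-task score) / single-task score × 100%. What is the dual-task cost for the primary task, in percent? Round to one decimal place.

Cost = (94.3 − 56.9) / 94.3 × 100%
     = 37.4000 / 94.3 × 100% = 39.6607%.
≈ 39.7%.

39.7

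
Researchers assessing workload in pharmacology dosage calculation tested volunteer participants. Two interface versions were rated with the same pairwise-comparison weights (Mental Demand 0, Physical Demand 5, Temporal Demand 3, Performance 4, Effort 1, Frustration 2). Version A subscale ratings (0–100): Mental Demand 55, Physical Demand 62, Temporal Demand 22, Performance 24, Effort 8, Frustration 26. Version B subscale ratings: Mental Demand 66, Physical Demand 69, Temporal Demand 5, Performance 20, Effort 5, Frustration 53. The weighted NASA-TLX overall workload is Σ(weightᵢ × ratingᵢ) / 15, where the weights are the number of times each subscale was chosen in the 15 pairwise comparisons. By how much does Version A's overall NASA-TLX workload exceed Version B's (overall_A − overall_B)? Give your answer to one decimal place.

-1.3

Version A weighted sum = 0·55 + 5·62 + 3·22 + 4·24 + 1·8 + 2·26 = 0 + 310 + 66 + 96 + 8 + 52 = 532; overall_A = 532/15 = 35.4667.
Version B weighted sum = 0·66 + 5·69 + 3·5 + 4·20 + 1·5 + 2·53 = 0 + 345 + 15 + 80 + 5 + 106 = 551; overall_B = 551/15 = 36.7333.
Difference = 35.4667 − 36.7333 = -1.2666 ≈ -1.3.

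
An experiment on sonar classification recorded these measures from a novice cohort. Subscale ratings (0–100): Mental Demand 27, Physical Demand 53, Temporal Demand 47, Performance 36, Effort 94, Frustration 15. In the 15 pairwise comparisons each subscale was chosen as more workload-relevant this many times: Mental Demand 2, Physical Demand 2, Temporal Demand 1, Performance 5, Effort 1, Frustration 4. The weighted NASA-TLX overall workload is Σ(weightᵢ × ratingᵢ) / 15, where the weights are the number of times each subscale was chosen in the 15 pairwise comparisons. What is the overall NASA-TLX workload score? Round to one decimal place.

36.1

The tallies are the weights (they sum to 15).
Weighted sum = 2·27 + 2·53 + 1·47 + 5·36 + 1·94 + 4·15
            = 54 + 106 + 47 + 180 + 94 + 60 = 541.
Overall workload = 541 / 15 = 36.0667 ≈ 36.1.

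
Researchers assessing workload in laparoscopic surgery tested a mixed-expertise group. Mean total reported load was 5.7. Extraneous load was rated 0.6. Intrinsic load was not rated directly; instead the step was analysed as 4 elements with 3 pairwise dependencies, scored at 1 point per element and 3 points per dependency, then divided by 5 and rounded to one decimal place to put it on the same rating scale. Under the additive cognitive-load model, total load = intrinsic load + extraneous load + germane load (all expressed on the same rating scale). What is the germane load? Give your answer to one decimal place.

2.5

Intrinsic (element-interactivity): (4 × 1 + 3 × 3) / 5 = 13 / 5 = 2.6000 → 2.6.
germane load = total − intrinsic − extraneous
             = 5.7 − 2.6 − 0.6 = 2.5.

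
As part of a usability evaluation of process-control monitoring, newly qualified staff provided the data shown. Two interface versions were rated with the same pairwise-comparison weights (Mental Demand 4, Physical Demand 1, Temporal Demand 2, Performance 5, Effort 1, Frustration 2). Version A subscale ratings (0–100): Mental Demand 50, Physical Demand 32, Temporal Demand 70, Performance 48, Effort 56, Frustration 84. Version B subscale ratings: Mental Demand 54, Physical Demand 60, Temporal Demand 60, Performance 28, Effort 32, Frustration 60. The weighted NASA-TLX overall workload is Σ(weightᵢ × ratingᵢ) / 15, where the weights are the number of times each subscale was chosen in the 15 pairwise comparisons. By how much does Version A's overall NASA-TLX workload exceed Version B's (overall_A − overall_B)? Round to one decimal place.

Version A weighted sum = 4·50 + 1·32 + 2·70 + 5·48 + 1·56 + 2·84 = 200 + 32 + 140 + 240 + 56 + 168 = 836; overall_A = 836/15 = 55.7333.
Version B weighted sum = 4·54 + 1·60 + 2·60 + 5·28 + 1·32 + 2·60 = 216 + 60 + 120 + 140 + 32 + 120 = 688; overall_B = 688/15 = 45.8667.
Difference = 55.7333 − 45.8667 = 9.8666 ≈ 9.9.

9.9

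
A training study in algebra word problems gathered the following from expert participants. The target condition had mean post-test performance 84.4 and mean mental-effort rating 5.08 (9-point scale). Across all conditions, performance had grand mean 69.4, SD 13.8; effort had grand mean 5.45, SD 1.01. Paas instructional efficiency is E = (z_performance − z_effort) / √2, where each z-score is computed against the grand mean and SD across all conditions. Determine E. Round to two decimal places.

z_performance = (84.4 − 69.4) / 13.8 = 15.0000 / 13.8 = 1.0870.
z_effort = (5.08 − 5.45) / 1.01 = -0.3700 / 1.01 = -0.3663.
z_P − z_E = 1.0870 − (-0.3663) = 1.4533.
E = 1.4533 / √2 = 1.4533 / 1.41421 = 1.0276 ≈ 1.03.

1.03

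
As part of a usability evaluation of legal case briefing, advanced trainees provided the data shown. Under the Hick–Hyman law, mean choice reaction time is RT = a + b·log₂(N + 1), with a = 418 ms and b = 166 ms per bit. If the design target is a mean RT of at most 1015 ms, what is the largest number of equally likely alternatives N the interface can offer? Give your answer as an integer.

Set 418 + 166·log₂(N + 1) ≤ 1015.
log₂(N + 1) ≤ (1015 − 418) / 166 = 3.5964.
N + 1 ≤ 2^3.5964 = 12.0955.
N ≤ 11.0955, so the largest integer N is 11.

11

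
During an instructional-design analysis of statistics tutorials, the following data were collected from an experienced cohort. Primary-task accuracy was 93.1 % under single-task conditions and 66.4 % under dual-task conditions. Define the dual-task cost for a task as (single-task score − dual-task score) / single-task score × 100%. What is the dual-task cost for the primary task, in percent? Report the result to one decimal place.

28.7

Cost = (93.1 − 66.4) / 93.1 × 100%
     = 26.7000 / 93.1 × 100% = 28.6788%.
≈ 28.7%.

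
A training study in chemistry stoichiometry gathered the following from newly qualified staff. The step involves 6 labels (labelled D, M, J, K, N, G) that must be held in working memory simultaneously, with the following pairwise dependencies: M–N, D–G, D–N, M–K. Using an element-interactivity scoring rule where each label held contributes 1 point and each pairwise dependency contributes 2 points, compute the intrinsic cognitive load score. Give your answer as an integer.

Count of labels held simultaneously: 6.
Count of pairwise dependencies listed: 4.
Element contribution: 6 × 1 = 6.
Interaction contribution: 4 × 2 = 8.
Intrinsic load = 6 + 8 = 14.

14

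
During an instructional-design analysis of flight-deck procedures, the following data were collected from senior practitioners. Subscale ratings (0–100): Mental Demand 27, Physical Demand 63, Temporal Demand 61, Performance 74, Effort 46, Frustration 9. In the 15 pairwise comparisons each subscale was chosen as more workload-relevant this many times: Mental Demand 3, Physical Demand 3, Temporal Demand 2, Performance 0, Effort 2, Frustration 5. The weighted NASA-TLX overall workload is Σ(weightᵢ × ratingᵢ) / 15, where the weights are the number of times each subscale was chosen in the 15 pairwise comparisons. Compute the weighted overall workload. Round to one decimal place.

35.3

The tallies are the weights (they sum to 15).
Weighted sum = 3·27 + 3·63 + 2·61 + 0·74 + 2·46 + 5·9
            = 81 + 189 + 122 + 0 + 92 + 45 = 529.
Overall workload = 529 / 15 = 35.2667 ≈ 35.3.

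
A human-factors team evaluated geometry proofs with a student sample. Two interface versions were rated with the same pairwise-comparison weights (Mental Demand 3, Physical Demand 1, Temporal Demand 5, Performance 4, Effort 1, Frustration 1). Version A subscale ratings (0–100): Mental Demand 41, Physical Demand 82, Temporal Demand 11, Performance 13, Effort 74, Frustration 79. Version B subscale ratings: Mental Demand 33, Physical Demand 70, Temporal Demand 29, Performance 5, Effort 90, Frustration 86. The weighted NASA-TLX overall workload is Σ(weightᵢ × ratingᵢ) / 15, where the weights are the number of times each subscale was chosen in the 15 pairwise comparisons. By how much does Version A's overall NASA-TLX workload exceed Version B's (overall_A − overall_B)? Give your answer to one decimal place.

-3.0

Version A weighted sum = 3·41 + 1·82 + 5·11 + 4·13 + 1·74 + 1·79 = 123 + 82 + 55 + 52 + 74 + 79 = 465; overall_A = 465/15 = 31.0000.
Version B weighted sum = 3·33 + 1·70 + 5·29 + 4·5 + 1·90 + 1·86 = 99 + 70 + 145 + 20 + 90 + 86 = 510; overall_B = 510/15 = 34.0000.
Difference = 31.0000 − 34.0000 = -3.0000 ≈ -3.0.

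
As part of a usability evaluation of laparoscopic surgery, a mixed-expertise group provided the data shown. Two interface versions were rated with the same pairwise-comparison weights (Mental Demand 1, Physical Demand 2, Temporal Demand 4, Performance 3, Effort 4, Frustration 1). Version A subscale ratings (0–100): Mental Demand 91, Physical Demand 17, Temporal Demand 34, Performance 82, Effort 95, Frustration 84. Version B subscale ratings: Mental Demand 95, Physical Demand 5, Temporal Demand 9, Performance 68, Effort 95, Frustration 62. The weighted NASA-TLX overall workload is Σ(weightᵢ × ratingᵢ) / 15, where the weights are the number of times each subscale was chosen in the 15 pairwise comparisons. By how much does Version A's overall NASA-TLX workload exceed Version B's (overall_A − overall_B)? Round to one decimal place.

12.3

Version A weighted sum = 1·91 + 2·17 + 4·34 + 3·82 + 4·95 + 1·84 = 91 + 34 + 136 + 246 + 380 + 84 = 971; overall_A = 971/15 = 64.7333.
Version B weighted sum = 1·95 + 2·5 + 4·9 + 3·68 + 4·95 + 1·62 = 95 + 10 + 36 + 204 + 380 + 62 = 787; overall_B = 787/15 = 52.4667.
Difference = 64.7333 − 52.4667 = 12.2666 ≈ 12.3.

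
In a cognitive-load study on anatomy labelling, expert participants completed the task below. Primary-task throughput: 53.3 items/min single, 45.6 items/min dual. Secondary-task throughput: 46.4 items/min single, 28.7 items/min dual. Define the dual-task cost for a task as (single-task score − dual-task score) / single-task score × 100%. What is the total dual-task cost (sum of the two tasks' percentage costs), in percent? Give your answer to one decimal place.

Primary cost = (53.3 − 45.6) / 53.3 × 100% = 14.4465%.
Secondary cost = (46.4 − 28.7) / 46.4 × 100% = 38.1466%.
Total = 14.4465% + 38.1466% = 52.5931% ≈ 52.6%.

52.6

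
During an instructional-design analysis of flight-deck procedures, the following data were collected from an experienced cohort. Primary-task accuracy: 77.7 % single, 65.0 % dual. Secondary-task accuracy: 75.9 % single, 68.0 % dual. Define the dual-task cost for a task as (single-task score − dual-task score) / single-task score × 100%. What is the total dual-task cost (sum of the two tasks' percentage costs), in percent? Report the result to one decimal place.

Primary cost = (77.7 − 65.0) / 77.7 × 100% = 16.3449%.
Secondary cost = (75.9 − 68.0) / 75.9 × 100% = 10.4084%.
Total = 16.3449% + 10.4084% = 26.7533% ≈ 26.8%.

26.8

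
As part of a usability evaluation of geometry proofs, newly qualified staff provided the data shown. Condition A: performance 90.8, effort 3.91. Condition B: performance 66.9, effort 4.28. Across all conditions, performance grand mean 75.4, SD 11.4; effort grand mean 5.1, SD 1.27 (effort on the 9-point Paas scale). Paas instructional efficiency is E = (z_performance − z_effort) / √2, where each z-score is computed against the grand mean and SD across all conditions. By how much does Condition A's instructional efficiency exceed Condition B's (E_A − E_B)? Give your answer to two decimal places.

1.69

Condition A: z_P = (90.8 − 75.4)/11.4 = 1.3509; z_E = (3.91 − 5.1)/1.27 = -0.9370; E_A = (1.3509 − (-0.9370))/√2 = 1.6178.
Condition B: z_P = (66.9 − 75.4)/11.4 = -0.7456; z_E = (4.28 − 5.1)/1.27 = -0.6457; E_B = (-0.7456 − (-0.6457))/√2 = -0.0706.
E_A − E_B = 1.6178 − (-0.0706) = 1.6884 ≈ 1.69.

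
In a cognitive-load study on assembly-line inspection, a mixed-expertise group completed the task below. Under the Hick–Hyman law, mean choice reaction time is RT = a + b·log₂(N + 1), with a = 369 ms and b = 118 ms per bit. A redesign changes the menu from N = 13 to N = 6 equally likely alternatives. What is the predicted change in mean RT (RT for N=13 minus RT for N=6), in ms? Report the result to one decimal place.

RT(13) = 369 + 118·log₂(14) = 369 + 118·3.8074 = 818.2732 ms.
RT(6) = 369 + 118·log₂(7) = 369 + 118·2.8074 = 700.2732 ms.
Difference = 818.2732 − 700.2732 = 118.0000 ≈ 118.0 ms.

118.0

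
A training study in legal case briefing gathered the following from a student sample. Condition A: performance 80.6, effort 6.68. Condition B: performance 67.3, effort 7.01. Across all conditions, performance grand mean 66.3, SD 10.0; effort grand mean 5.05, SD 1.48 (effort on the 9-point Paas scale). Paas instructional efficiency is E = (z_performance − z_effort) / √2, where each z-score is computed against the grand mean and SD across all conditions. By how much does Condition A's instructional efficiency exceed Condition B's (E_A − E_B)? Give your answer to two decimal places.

1.10

Condition A: z_P = (80.6 − 66.3)/10.0 = 1.4300; z_E = (6.68 − 5.05)/1.48 = 1.1014; E_A = (1.4300 − 1.1014)/√2 = 0.2324.
Condition B: z_P = (67.3 − 66.3)/10.0 = 0.1000; z_E = (7.01 − 5.05)/1.48 = 1.3243; E_B = (0.1000 − 1.3243)/√2 = -0.8657.
E_A − E_B = 0.2324 − (-0.8657) = 1.0981 ≈ 1.10.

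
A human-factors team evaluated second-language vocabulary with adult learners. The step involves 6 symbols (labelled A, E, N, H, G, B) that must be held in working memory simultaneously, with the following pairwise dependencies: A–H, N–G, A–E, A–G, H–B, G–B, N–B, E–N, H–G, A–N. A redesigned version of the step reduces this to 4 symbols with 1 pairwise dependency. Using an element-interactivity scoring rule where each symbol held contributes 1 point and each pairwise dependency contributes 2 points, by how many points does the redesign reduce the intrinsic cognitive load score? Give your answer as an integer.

20

Original: 6 × 1 + 10 × 2 = 6 + 20 = 26.
Redesigned: 4 × 1 + 1 × 2 = 4 + 2 = 6.
Reduction = 26 − 6 = 20.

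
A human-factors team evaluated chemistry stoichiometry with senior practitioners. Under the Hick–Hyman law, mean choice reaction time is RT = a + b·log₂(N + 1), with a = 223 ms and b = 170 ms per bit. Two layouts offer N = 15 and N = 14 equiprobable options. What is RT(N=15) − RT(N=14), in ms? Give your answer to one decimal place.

RT(15) = 223 + 170·log₂(16) = 223 + 170·4.0000 = 903.0000 ms.
RT(14) = 223 + 170·log₂(15) = 223 + 170·3.9069 = 887.1730 ms.
Difference = 903.0000 − 887.1730 = 15.8270 ≈ 15.8 ms.

15.8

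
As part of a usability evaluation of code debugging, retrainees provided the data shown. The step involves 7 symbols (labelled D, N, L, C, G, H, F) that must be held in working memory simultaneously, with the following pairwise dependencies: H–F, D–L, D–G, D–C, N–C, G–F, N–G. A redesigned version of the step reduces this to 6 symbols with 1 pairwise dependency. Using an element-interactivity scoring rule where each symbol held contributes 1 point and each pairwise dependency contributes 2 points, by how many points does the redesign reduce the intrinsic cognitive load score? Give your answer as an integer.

Original: 7 × 1 + 7 × 2 = 7 + 14 = 21.
Redesigned: 6 × 1 + 1 × 2 = 6 + 2 = 8.
Reduction = 21 − 8 = 13.

13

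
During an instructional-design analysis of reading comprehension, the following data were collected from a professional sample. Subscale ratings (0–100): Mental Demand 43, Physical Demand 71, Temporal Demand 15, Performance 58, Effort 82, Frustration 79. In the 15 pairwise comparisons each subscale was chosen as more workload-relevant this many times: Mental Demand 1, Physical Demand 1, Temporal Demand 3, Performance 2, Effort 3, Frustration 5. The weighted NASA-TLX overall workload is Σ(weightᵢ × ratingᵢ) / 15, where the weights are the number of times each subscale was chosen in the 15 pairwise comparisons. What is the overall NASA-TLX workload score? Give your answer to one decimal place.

61.1

The tallies are the weights (they sum to 15).
Weighted sum = 1·43 + 1·71 + 3·15 + 2·58 + 3·82 + 5·79
            = 43 + 71 + 45 + 116 + 246 + 395 = 916.
Overall workload = 916 / 15 = 61.0667 ≈ 61.1.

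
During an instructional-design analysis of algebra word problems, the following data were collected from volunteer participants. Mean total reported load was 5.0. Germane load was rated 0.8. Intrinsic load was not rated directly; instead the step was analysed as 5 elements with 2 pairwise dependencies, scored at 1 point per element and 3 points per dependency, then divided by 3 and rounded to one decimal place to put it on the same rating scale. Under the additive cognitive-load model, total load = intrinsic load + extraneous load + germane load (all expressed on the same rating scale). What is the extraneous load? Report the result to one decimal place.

Intrinsic (element-interactivity): (5 × 1 + 2 × 3) / 3 = 11 / 3 = 3.6667 → 3.7.
extraneous load = total − intrinsic − germane
             = 5.0 − 3.7 − 0.8 = 0.5.

0.5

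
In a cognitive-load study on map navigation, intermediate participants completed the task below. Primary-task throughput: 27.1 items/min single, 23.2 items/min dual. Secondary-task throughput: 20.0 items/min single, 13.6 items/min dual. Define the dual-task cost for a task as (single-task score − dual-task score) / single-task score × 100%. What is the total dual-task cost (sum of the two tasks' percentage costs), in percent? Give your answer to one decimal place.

Primary cost = (27.1 − 23.2) / 27.1 × 100% = 14.3911%.
Secondary cost = (20.0 − 13.6) / 20.0 × 100% = 32.0000%.
Total = 14.3911% + 32.0000% = 46.3911% ≈ 46.4%.

46.4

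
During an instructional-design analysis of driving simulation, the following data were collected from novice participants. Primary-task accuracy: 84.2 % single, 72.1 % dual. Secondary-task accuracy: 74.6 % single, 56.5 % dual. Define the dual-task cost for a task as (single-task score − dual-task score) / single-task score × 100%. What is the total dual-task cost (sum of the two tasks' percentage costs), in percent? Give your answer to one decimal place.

Primary cost = (84.2 − 72.1) / 84.2 × 100% = 14.3705%.
Secondary cost = (74.6 − 56.5) / 74.6 × 100% = 24.2627%.
Total = 14.3705% + 24.2627% = 38.6332% ≈ 38.6%.

38.6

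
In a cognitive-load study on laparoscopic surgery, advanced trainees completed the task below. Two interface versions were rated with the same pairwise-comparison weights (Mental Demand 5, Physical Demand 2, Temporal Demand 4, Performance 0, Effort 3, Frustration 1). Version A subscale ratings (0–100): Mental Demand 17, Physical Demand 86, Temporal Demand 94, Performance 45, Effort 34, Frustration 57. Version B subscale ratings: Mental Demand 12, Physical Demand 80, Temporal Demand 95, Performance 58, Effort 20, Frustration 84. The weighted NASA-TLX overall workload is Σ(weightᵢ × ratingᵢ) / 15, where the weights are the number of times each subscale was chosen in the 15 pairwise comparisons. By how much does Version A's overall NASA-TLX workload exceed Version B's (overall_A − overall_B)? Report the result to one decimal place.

Version A weighted sum = 5·17 + 2·86 + 4·94 + 0·45 + 3·34 + 1·57 = 85 + 172 + 376 + 0 + 102 + 57 = 792; overall_A = 792/15 = 52.8000.
Version B weighted sum = 5·12 + 2·80 + 4·95 + 0·58 + 3·20 + 1·84 = 60 + 160 + 380 + 0 + 60 + 84 = 744; overall_B = 744/15 = 49.6000.
Difference = 52.8000 − 49.6000 = 3.2000 ≈ 3.2.

3.2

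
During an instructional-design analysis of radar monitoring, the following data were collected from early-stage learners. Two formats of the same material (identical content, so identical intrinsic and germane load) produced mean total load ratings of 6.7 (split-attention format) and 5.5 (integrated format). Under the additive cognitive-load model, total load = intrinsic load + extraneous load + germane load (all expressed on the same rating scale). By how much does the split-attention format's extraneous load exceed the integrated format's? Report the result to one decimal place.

Intrinsic and germane load are equal across formats, so the difference in total load equals the difference in extraneous load.
Extraneous-load difference = 6.7 − 5.5 = 1.2.

1.2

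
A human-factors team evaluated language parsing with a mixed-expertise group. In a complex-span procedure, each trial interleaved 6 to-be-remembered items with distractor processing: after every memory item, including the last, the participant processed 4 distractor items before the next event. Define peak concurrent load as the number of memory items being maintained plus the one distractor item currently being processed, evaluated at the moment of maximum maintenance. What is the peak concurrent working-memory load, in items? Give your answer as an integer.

7

Maintenance is greatest during the distractor(s) after memory item 6: all 6 memory items are being held.
One distractor item is concurrently being processed.
Peak concurrent load = 6 + 1 = 7 items.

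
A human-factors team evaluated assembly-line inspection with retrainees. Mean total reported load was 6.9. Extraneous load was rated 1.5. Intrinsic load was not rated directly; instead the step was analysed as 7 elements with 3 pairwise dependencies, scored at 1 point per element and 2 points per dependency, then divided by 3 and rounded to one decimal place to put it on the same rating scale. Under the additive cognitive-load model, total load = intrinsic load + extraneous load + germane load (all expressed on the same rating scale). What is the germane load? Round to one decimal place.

1.1

Intrinsic (element-interactivity): (7 × 1 + 3 × 2) / 3 = 13 / 3 = 4.3333 → 4.3.
germane load = total − intrinsic − extraneous
             = 6.9 − 4.3 − 1.5 = 1.1.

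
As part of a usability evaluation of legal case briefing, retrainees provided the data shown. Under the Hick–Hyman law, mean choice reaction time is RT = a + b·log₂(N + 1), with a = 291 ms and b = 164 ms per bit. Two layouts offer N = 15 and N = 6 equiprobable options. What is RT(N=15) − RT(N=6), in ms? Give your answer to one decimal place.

RT(15) = 291 + 164·log₂(16) = 291 + 164·4.0000 = 947.0000 ms.
RT(6) = 291 + 164·log₂(7) = 291 + 164·2.8074 = 751.4136 ms.
Difference = 947.0000 − 751.4136 = 195.5864 ≈ 195.6 ms.

195.6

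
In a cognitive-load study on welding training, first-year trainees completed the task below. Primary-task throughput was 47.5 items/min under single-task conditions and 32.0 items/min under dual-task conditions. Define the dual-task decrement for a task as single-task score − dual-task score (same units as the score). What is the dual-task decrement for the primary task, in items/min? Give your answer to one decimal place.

Decrement = 47.5 − 32.0 = 15.5000 items/min ≈ 15.5 items/min.

15.5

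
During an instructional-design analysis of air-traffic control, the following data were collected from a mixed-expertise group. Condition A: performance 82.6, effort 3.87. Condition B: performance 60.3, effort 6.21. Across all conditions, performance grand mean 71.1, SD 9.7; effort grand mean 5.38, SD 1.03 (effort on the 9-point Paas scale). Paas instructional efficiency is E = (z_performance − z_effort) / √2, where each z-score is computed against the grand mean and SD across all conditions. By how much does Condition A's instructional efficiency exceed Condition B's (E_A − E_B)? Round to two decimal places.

3.23

Condition A: z_P = (82.6 − 71.1)/9.7 = 1.1856; z_E = (3.87 − 5.38)/1.03 = -1.4660; E_A = (1.1856 − (-1.4660))/√2 = 1.8750.
Condition B: z_P = (60.3 − 71.1)/9.7 = -1.1134; z_E = (6.21 − 5.38)/1.03 = 0.8058; E_B = (-1.1134 − 0.8058)/√2 = -1.3571.
E_A − E_B = 1.8750 − (-1.3571) = 3.2321 ≈ 3.23.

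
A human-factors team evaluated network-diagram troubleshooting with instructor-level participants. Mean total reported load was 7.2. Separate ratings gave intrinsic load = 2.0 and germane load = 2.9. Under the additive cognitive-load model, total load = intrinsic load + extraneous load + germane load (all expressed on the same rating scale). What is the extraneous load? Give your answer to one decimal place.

2.3

extraneous load = total − intrinsic − germane
             = 7.2 − 2.0 − 2.9 = 2.3.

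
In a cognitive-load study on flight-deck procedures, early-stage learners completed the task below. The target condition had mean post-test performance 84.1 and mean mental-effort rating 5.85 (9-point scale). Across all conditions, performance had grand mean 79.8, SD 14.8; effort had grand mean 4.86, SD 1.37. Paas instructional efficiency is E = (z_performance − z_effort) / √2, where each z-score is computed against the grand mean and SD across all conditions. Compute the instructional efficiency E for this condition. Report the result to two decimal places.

-0.31

z_performance = (84.1 − 79.8) / 14.8 = 4.3000 / 14.8 = 0.2905.
z_effort = (5.85 − 4.86) / 1.37 = 0.9900 / 1.37 = 0.7226.
z_P − z_E = 0.2905 − 0.7226 = -0.4321.
E = -0.4321 / √2 = -0.4321 / 1.41421 = -0.3055 ≈ -0.31.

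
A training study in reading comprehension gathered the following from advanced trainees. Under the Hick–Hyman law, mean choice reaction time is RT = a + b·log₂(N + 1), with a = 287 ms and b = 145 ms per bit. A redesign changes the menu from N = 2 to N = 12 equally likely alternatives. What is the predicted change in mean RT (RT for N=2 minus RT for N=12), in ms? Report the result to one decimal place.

-306.7

RT(2) = 287 + 145·log₂(3) = 287 + 145·1.5850 = 516.8250 ms.
RT(12) = 287 + 145·log₂(13) = 287 + 145·3.7004 = 823.5580 ms.
Difference = 516.8250 − 823.5580 = -306.7330 ≈ -306.7 ms.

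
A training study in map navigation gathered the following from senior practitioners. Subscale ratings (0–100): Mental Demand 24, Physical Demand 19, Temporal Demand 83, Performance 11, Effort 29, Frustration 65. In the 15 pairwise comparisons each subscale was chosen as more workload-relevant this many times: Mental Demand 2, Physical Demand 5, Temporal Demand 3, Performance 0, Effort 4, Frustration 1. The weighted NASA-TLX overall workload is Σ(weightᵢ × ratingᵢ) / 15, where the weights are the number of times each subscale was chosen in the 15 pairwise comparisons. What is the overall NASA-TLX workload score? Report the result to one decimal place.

The tallies are the weights (they sum to 15).
Weighted sum = 2·24 + 5·19 + 3·83 + 0·11 + 4·29 + 1·65
            = 48 + 95 + 249 + 0 + 116 + 65 = 573.
Overall workload = 573 / 15 = 38.2000 ≈ 38.2.

38.2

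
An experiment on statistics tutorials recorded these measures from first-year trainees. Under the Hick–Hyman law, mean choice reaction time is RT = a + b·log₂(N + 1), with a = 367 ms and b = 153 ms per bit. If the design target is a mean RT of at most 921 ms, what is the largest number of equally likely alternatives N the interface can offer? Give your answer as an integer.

11

Set 367 + 153·log₂(N + 1) ≤ 921.
log₂(N + 1) ≤ (921 − 367) / 153 = 3.6209.
N + 1 ≤ 2^3.6209 = 12.3027.
N ≤ 11.3027, so the largest integer N is 11.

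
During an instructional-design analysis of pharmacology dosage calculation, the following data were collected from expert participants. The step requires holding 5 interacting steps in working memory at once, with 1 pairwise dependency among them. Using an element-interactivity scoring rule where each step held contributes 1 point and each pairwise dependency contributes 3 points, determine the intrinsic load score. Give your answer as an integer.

8

Element contribution: 5 × 1 = 5.
Interaction contribution: 1 × 3 = 3.
Intrinsic load = 5 + 3 = 8.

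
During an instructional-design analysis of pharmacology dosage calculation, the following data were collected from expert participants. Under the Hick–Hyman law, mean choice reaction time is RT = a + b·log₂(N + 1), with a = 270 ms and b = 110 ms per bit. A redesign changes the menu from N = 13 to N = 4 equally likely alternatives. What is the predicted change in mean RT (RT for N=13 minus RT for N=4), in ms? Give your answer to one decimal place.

163.4

RT(13) = 270 + 110·log₂(14) = 270 + 110·3.8074 = 688.8140 ms.
RT(4) = 270 + 110·log₂(5) = 270 + 110·2.3219 = 525.4090 ms.
Difference = 688.8140 − 525.4090 = 163.4050 ≈ 163.4 ms.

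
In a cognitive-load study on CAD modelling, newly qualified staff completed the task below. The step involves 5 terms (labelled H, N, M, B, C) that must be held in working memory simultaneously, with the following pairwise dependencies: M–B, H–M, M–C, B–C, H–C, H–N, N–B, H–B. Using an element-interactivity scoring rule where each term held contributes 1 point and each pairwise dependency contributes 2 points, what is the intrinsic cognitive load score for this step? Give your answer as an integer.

21

Count of terms held simultaneously: 5.
Count of pairwise dependencies listed: 8.
Element contribution: 5 × 1 = 5.
Interaction contribution: 8 × 2 = 16.
Intrinsic load = 5 + 16 = 21.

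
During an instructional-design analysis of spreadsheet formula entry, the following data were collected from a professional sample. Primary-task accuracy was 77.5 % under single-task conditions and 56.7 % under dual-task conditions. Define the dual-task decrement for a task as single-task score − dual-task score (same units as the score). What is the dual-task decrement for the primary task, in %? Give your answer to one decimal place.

20.8

Decrement = 77.5 − 56.7 = 20.8000 % ≈ 20.8 %.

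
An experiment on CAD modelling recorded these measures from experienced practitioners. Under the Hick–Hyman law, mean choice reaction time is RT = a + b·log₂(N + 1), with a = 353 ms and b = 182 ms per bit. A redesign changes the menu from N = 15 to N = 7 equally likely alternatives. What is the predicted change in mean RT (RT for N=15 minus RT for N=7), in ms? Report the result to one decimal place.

182.0

RT(15) = 353 + 182·log₂(16) = 353 + 182·4.0000 = 1081.0000 ms.
RT(7) = 353 + 182·log₂(8) = 353 + 182·3.0000 = 899.0000 ms.
Difference = 1081.0000 − 899.0000 = 182.0000 ≈ 182.0 ms.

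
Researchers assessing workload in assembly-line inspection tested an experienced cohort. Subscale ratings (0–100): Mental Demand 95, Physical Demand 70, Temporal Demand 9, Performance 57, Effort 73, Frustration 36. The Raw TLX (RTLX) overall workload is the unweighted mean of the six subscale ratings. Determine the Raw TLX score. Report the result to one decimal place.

56.7

Sum of ratings = 95 + 70 + 9 + 57 + 73 + 36 = 340.
RTLX = 340 / 6 = 56.6667 ≈ 56.7.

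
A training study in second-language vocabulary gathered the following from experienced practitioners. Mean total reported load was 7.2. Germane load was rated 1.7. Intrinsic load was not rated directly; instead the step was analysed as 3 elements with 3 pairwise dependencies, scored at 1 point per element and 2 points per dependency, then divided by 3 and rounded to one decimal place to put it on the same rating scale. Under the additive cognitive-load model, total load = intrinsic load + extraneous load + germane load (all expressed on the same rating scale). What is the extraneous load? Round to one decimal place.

Intrinsic (element-interactivity): (3 × 1 + 3 × 2) / 3 = 9 / 3 = 3.0000 → 3.0.
extraneous load = total − intrinsic − germane
             = 7.2 − 3.0 − 1.7 = 2.5.

2.5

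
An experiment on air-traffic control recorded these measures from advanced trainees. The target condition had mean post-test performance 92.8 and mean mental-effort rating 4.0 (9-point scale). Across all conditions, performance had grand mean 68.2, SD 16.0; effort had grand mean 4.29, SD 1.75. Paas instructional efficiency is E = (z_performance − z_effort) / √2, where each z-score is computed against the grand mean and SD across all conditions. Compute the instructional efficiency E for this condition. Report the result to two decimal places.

z_performance = (92.8 − 68.2) / 16.0 = 24.6000 / 16.0 = 1.5375.
z_effort = (4.0 − 4.29) / 1.75 = -0.2900 / 1.75 = -0.1657.
z_P − z_E = 1.5375 − (-0.1657) = 1.7032.
E = 1.7032 / √2 = 1.7032 / 1.41421 = 1.2043 ≈ 1.20.

1.20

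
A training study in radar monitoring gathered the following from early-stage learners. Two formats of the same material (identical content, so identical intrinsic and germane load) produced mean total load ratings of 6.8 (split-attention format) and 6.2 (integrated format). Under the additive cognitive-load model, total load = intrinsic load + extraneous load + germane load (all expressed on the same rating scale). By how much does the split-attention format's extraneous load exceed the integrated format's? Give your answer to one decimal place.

Intrinsic and germane load are equal across formats, so the difference in total load equals the difference in extraneous load.
Extraneous-load difference = 6.8 − 6.2 = 0.6.

0.6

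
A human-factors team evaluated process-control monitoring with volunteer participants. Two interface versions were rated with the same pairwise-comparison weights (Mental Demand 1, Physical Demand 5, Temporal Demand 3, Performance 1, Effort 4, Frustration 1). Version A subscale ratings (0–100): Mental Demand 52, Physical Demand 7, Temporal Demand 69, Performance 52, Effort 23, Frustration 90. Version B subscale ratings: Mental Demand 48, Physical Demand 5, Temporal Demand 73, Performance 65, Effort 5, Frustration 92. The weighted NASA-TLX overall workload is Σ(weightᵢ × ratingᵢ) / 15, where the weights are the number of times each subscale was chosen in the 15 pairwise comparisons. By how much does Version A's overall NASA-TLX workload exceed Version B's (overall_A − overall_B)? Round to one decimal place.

Version A weighted sum = 1·52 + 5·7 + 3·69 + 1·52 + 4·23 + 1·90 = 52 + 35 + 207 + 52 + 92 + 90 = 528; overall_A = 528/15 = 35.2000.
Version B weighted sum = 1·48 + 5·5 + 3·73 + 1·65 + 4·5 + 1·92 = 48 + 25 + 219 + 65 + 20 + 92 = 469; overall_B = 469/15 = 31.2667.
Difference = 35.2000 − 31.2667 = 3.9333 ≈ 3.9.

3.9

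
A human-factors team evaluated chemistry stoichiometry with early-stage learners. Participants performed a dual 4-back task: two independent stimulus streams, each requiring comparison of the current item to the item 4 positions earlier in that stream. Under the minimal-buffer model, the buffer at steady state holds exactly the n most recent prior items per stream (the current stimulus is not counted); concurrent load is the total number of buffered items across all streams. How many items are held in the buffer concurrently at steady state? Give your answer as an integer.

8

Each stream's buffer holds its 4 most recent prior items.
Two independent streams: 2 × 4 = 8 buffered items at steady state.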